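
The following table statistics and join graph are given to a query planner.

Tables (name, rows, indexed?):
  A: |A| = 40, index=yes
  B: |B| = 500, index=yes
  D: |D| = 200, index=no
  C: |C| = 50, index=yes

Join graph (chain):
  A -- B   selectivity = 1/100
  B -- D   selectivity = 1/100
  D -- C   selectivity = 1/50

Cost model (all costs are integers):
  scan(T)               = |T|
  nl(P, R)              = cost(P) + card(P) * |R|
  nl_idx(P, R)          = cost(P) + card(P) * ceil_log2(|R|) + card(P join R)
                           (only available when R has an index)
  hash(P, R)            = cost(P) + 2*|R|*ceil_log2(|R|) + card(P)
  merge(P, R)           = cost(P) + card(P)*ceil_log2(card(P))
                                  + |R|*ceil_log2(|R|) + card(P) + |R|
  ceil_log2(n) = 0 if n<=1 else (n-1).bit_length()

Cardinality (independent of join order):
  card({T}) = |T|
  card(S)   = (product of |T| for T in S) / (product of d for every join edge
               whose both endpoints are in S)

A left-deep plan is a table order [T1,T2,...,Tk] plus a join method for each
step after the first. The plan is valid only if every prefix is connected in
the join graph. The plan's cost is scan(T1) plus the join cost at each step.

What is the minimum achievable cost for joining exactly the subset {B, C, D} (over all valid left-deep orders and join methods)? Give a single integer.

Selinger DP over subsets of {B,C,D}:
  {B}: scan cost=500, card=500
  {D}: scan cost=200, card=200
  {C}: scan cost=50, card=50
  {BD}: card=1000; try (B,nl_idx)→3000, (D,hash)→4200, (B,merge)→7000, (D,merge)→7300, (B,hash)→9400, (B,nl)→100200 …(+1); best=3000 via (B,nl_idx)
  {CD}: card=200; try (C,hash)→1000, (C,nl_idx)→1600, (D,merge)→2200, (C,merge)→2350, (D,hash)→3300, (D,nl)→10050 …(+1); best=1000 via (C,hash)
  {BCD}: card=1000; try (B,nl_idx)→3800, (C,hash)→4600, (B,merge)→7800, (C,nl_idx)→10000, (B,hash)→10200, (C,merge)→14350 …(+2); best=3800 via (B,nl_idx)

3800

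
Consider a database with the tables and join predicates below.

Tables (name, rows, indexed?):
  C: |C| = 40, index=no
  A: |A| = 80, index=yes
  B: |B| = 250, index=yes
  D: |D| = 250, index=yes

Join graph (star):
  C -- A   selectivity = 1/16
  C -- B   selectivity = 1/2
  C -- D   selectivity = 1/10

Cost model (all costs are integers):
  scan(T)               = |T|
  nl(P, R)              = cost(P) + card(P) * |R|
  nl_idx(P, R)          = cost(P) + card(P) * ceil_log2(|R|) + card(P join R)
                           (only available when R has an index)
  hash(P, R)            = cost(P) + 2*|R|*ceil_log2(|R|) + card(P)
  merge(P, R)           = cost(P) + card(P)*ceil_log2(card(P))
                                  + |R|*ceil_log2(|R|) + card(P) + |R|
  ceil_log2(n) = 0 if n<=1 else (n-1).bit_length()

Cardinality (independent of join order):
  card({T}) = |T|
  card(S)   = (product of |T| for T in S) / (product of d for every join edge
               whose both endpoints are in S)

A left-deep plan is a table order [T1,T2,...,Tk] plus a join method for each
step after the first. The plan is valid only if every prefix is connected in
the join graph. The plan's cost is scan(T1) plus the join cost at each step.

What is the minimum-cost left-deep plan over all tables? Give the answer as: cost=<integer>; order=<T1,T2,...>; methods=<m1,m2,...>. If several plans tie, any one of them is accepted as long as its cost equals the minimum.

cost=12100; order=D,C,A,B; methods=hash,hash,hash

Selinger DP (subsets sized 1..n):
  {C}: scan cost=40, card=40
  {A}: scan cost=80, card=80
  {B}: scan cost=250, card=250
  {D}: scan cost=250, card=250
  {AC}: card=200; try (A,nl_idx)→520, (C,hash)→640, (A,merge)→960, (C,merge)→1000, (A,hash)→1200, (A,nl)→3240 …(+1); best=520 via (A,nl_idx)
  {BC}: card=5000; try (C,hash)→980, (B,merge)→2570, (C,merge)→2780, (B,hash)→4080, (B,nl_idx)→5360, (B,nl)→10040 …(+1); best=980 via (C,hash)
  {CD}: card=1000; try (C,hash)→980, (D,nl_idx)→1360, (D,merge)→2570, (C,merge)→2780, (D,hash)→4080, (D,nl)→10040 …(+1); best=980 via (C,hash)
  {ABC}: card=25000; try (B,merge)→4570, (B,hash)→4720, (A,hash)→7100, (B,nl_idx)→27120, (B,nl)→50520, (A,nl_idx)→60980 …(+2); best=4570 via (B,merge)
  {ACD}: card=5000; try (A,hash)→3100, (D,merge)→4570, (D,hash)→4720, (D,nl_idx)→7120, (A,merge)→12620, (A,nl_idx)→12980 …(+2); best=3100 via (A,hash)
  {BCD}: card=125000; try (B,hash)→5980, (D,hash)→9980, (B,merge)→14230, (D,merge)→73230, (B,nl_idx)→133980, (D,nl_idx)→165980 …(+2); best=5980 via (B,hash)
  {ABCD}: card=625000; try (B,hash)→12100, (D,hash)→33570, (B,merge)→75350, (A,hash)→132100, (D,merge)→406820, (B,nl_idx)→668100 …(+6); best=12100 via (B,hash)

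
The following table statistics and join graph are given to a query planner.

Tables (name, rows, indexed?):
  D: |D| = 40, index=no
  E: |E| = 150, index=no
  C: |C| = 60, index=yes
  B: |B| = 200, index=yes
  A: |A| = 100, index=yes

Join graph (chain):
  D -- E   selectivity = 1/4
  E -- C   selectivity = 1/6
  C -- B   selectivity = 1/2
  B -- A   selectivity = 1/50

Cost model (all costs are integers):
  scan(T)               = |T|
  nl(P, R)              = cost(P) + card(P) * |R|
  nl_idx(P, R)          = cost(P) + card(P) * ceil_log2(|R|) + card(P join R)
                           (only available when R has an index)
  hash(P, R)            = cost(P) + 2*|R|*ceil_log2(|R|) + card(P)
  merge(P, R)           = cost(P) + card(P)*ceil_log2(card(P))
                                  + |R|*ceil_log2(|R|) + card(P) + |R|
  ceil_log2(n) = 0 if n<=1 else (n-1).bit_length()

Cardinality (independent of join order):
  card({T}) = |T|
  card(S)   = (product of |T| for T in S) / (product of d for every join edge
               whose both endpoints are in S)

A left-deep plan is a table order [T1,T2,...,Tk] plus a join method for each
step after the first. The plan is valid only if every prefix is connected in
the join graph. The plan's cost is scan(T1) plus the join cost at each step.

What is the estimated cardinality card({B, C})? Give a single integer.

Tables in S: B(200), C(60)
Edges inside S: C-B(d=2)
numerator = 200 * 60 = 12000
denominator = 2 = 2
card(S) = 12000 / 2 = 6000

6000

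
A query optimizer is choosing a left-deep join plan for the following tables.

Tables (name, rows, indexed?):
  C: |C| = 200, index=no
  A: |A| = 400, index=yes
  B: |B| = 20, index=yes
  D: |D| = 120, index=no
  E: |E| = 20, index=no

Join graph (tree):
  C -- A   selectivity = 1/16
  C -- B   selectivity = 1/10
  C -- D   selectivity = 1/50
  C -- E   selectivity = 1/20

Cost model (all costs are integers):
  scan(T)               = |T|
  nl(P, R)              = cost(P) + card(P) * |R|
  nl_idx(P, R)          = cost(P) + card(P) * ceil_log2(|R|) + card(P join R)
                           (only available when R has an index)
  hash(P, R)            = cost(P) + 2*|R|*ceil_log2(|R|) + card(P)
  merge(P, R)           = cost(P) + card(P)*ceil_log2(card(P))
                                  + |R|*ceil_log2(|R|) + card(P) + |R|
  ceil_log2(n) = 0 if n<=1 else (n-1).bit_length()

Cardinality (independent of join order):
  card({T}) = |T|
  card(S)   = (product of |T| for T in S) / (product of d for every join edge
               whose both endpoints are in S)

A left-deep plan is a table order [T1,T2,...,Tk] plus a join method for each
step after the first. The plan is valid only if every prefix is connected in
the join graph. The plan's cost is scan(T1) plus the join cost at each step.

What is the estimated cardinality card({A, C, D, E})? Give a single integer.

Tables in S: A(400), C(200), D(120), E(20)
Edges inside S: C-A(d=16), C-D(d=50), C-E(d=20)
numerator = 400 * 200 * 120 * 20 = 192000000
denominator = 16 * 50 * 20 = 16000
card(S) = 192000000 / 16000 = 12000

12000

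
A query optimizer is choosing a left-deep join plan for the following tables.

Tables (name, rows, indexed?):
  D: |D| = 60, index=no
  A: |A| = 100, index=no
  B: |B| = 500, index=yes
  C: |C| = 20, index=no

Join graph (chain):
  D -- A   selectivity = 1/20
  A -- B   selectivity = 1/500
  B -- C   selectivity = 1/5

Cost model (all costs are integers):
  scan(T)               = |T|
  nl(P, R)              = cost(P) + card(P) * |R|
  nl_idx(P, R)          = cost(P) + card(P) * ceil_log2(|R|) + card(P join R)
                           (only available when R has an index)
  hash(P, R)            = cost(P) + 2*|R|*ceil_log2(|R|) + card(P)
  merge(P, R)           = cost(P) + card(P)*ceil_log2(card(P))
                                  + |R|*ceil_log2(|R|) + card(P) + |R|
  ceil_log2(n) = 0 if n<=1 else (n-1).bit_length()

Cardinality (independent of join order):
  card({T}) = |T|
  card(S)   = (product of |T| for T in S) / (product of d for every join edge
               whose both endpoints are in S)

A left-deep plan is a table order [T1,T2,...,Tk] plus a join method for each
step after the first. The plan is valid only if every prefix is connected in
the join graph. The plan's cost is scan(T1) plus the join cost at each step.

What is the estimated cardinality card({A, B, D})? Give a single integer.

300

Tables in S: A(100), B(500), D(60)
Edges inside S: D-A(d=20), A-B(d=500)
numerator = 100 * 500 * 60 = 3000000
denominator = 20 * 500 = 10000
card(S) = 3000000 / 10000 = 300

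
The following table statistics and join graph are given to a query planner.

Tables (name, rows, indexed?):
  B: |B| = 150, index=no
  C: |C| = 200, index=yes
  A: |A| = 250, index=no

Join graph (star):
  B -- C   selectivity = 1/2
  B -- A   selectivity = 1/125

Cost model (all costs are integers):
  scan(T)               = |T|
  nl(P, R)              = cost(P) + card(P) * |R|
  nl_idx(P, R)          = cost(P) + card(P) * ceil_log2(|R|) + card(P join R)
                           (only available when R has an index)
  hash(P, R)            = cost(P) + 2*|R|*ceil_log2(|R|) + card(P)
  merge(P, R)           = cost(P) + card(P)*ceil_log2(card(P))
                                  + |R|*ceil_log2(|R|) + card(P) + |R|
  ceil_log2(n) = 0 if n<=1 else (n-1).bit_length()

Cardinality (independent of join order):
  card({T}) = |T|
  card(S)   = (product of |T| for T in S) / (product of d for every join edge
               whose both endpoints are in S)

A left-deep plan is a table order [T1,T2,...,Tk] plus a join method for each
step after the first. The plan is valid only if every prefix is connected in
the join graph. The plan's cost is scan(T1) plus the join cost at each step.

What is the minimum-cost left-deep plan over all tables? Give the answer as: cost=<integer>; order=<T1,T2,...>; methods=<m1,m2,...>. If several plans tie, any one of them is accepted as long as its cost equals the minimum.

Selinger DP (subsets sized 1..n):
  {B}: scan cost=150, card=150
  {C}: scan cost=200, card=200
  {A}: scan cost=250, card=250
  {BC}: card=15000; try (B,hash)→2800, (C,merge)→3300, (B,merge)→3350, (C,hash)→3500, (C,nl_idx)→16350, (C,nl)→30150 …(+1); best=2800 via (B,hash)
  {AB}: card=300; try (B,hash)→2900, (A,merge)→3750, (B,merge)→3850, (A,hash)→4300, (A,nl)→37650, (B,nl)→37750; best=2900 via (B,hash)
  {ABC}: card=30000; try (C,hash)→6400, (C,merge)→7700, (A,hash)→21800, (C,nl_idx)→35300, (C,nl)→62900, (A,merge)→230050 …(+1); best=6400 via (C,hash)

cost=6400; order=A,B,C; methods=hash,hash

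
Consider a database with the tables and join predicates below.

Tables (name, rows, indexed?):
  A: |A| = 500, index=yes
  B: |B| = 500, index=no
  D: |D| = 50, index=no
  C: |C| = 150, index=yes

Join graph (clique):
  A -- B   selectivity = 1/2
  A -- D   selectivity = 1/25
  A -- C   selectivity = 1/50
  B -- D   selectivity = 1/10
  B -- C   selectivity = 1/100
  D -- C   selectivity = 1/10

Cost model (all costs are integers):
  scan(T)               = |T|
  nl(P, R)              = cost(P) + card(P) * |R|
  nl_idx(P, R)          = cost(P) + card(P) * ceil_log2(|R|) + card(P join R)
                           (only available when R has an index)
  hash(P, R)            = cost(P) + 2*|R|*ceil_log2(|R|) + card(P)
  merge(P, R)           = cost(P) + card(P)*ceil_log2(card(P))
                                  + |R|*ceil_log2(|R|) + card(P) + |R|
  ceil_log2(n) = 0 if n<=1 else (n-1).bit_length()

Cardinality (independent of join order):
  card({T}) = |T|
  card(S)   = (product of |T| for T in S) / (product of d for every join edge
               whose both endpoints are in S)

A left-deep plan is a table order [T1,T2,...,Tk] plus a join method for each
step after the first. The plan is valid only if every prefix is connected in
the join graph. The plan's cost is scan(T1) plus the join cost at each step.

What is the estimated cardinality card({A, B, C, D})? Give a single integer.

75

Tables in S: A(500), B(500), C(150), D(50)
Edges inside S: A-B(d=2), A-D(d=25), A-C(d=50), B-D(d=10), B-C(d=100), D-C(d=10)
numerator = 500 * 500 * 150 * 50 = 1875000000
denominator = 2 * 25 * 50 * 10 * 100 * 10 = 25000000
card(S) = 1875000000 / 25000000 = 75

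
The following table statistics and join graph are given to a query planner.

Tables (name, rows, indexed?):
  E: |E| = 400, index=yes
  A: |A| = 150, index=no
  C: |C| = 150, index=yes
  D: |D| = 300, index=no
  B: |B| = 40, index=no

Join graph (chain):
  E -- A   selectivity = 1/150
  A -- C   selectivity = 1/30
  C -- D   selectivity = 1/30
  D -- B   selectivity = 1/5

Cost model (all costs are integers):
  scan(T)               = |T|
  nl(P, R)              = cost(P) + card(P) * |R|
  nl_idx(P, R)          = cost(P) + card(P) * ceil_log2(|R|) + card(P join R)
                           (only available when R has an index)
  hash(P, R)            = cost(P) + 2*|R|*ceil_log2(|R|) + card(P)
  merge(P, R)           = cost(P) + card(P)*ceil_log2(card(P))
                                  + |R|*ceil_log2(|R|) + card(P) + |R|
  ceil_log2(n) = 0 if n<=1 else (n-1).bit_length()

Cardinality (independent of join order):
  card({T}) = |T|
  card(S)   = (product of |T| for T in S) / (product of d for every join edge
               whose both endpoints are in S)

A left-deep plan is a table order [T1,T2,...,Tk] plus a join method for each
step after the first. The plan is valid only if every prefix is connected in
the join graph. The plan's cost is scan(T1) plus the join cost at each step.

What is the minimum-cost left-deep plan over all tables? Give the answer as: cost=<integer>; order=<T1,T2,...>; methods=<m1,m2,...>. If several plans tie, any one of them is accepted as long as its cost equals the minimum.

Selinger DP (subsets sized 1..n):
  {E}: scan cost=400, card=400
  {A}: scan cost=150, card=150
  {C}: scan cost=150, card=150
  {D}: scan cost=300, card=300
  {B}: scan cost=40, card=40
  {AE}: card=400; try (E,nl_idx)→1900, (A,hash)→3200, (E,merge)→5500, (A,merge)→5750, (E,hash)→7500, (E,nl)→60150 …(+1); best=1900 via (E,nl_idx)
  {AC}: card=750; try (C,nl_idx)→2100, (C,hash)→2700, (A,hash)→2700, (C,merge)→2850, (A,merge)→2850, (C,nl)→22650 …(+1); best=2100 via (C,nl_idx)
  {CD}: card=1500; try (C,hash)→3000, (C,nl_idx)→4200, (D,merge)→4500, (C,merge)→4650, (D,hash)→5700, (D,nl)→45150 …(+1); best=3000 via (C,hash)
  {BD}: card=2400; try (B,hash)→1080, (D,merge)→3320, (B,merge)→3580, (D,hash)→5480, (D,nl)→12040, (B,nl)→12300; best=1080 via (B,hash)
  {ACE}: card=2000; try (C,hash)→4700, (C,nl_idx)→7100, (C,merge)→7250, (E,hash)→10050, (E,nl_idx)→10850, (E,merge)→14350 …(+2); best=4700 via (C,hash)
  {ACD}: card=7500; try (A,hash)→6900, (D,hash)→8250, (D,merge)→13350, (A,merge)→22350, (D,nl)→227100, (A,nl)→228000; best=6900 via (A,hash)
  {BCD}: card=12000; try (B,hash)→4980, (C,hash)→5880, (B,merge)→21280, (C,nl_idx)→32280, (C,merge)→33630, (B,nl)→63000 …(+1); best=4980 via (B,hash)
  {ACDE}: card=20000; try (D,hash)→12100, (E,hash)→21600, (D,merge)→31700, (E,nl_idx)→94400, (E,merge)→115900, (D,nl)→604700 …(+1); best=12100 via (D,hash)
  {ABCD}: card=60000; try (B,hash)→14880, (A,hash)→19380, (B,merge)→112180, (A,merge)→186330, (B,nl)→306900, (A,nl)→1804980; best=14880 via (B,hash)
  {ABCDE}: card=160000; try (B,hash)→32580, (E,hash)→82080, (B,merge)→332380, (E,nl_idx)→714880, (B,nl)→812100, (E,merge)→1038880 …(+1); best=32580 via (B,hash)

cost=32580; order=A,E,C,D,B; methods=nl_idx,hash,hash,hash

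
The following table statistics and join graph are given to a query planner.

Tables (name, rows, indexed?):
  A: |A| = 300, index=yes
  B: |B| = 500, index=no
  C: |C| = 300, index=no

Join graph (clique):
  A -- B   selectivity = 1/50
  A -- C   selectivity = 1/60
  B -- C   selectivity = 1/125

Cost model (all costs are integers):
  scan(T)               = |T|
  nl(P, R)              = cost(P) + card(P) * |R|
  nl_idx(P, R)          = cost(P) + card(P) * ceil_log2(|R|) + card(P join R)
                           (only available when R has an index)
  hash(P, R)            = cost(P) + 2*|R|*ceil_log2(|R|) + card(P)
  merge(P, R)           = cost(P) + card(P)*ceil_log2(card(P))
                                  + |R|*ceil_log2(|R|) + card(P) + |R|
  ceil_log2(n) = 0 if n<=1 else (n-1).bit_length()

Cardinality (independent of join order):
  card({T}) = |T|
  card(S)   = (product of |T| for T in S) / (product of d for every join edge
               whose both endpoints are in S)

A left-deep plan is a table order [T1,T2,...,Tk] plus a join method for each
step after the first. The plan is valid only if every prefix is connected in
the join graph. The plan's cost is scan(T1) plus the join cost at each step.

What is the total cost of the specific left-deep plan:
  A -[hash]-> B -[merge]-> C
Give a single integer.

step 1: scan A: cost=300, card=300
step 2: join B via hash
    card(P join B) = 300*500/(50) = 3000
    cost = 300 + 2*500*9 + 300 = 9600
step 3: join C via merge
    card(P join C) = 3000*300/(60*125) = 120
    cost = 9600 + 3000*12 + 300*9 + 3000 + 300 = 51600

51600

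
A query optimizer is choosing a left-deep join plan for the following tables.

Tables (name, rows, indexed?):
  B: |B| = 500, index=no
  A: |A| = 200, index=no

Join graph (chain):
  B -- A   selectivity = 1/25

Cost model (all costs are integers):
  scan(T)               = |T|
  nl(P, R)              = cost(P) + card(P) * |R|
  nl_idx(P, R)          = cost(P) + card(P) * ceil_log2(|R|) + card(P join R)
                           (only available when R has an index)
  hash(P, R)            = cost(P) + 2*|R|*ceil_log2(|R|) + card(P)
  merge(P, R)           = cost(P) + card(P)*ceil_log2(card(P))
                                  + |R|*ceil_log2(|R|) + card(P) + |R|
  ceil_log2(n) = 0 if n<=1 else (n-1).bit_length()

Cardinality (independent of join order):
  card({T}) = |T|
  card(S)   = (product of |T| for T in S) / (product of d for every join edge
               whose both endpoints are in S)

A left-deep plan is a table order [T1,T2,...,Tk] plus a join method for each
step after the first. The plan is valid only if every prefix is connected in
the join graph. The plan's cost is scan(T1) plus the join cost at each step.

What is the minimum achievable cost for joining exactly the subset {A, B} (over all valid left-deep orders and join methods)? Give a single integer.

Selinger DP over subsets of {A,B}:
  {B}: scan cost=500, card=500
  {A}: scan cost=200, card=200
  {AB}: card=4000; try (A,hash)→4200, (B,merge)→7000, (A,merge)→7300, (B,hash)→9400, (B,nl)→100200, (A,nl)→100500; best=4200 via (A,hash)

4200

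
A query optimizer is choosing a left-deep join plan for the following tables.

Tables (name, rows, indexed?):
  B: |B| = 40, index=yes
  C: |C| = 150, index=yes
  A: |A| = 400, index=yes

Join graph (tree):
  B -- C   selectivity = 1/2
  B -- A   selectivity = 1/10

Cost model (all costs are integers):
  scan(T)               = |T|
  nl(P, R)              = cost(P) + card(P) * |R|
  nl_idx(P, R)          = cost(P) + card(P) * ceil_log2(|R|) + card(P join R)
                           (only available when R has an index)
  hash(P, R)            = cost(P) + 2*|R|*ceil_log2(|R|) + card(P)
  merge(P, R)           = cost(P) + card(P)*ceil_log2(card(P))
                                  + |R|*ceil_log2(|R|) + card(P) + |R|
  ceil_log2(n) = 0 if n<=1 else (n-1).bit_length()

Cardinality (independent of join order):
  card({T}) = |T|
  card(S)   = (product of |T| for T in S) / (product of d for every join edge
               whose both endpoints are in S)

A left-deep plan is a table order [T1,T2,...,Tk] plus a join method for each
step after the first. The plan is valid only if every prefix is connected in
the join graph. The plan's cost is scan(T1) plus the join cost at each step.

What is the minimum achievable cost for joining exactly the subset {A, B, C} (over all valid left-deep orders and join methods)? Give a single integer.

Selinger DP over subsets of {A,B,C}:
  {B}: scan cost=40, card=40
  {C}: scan cost=150, card=150
  {A}: scan cost=400, card=400
  {BC}: card=3000; try (B,hash)→780, (C,merge)→1670, (B,merge)→1780, (C,hash)→2480, (C,nl_idx)→3360, (B,nl_idx)→4050 …(+2); best=780 via (B,hash)
  {AB}: card=1600; try (B,hash)→1280, (A,nl_idx)→2000, (A,merge)→4320, (B,nl_idx)→4400, (B,merge)→4680, (A,hash)→7280 …(+2); best=1280 via (B,hash)
  {ABC}: card=120000; try (C,hash)→5280, (A,hash)→10980, (C,merge)→21830, (A,merge)→43780, (C,nl_idx)→134080, (A,nl_idx)→147780 …(+2); best=5280 via (C,hash)

5280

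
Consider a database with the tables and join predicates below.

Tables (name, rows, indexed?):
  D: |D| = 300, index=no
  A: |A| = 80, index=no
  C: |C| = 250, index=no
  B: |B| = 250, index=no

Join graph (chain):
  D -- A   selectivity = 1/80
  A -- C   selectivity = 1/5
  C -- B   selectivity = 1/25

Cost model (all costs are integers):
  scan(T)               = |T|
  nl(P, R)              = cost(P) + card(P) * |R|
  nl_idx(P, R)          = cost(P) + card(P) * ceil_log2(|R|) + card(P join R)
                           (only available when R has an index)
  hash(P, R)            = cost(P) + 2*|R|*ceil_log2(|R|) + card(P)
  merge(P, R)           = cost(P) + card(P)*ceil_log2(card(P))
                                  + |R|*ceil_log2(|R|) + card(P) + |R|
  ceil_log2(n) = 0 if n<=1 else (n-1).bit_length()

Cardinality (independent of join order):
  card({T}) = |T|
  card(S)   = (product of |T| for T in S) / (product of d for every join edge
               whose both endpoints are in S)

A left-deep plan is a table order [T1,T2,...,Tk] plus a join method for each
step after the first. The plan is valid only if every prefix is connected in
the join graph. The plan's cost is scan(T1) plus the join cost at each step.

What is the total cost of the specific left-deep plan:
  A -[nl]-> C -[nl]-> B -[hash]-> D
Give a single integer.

step 1: scan A: cost=80, card=80
step 2: join C via nl
    card(P join C) = 80*250/(5) = 4000
    cost = 80 + 80*250 = 20080
step 3: join B via nl
    card(P join B) = 4000*250/(25) = 40000
    cost = 20080 + 4000*250 = 1020080
step 4: join D via hash
    card(P join D) = 40000*300/(80) = 150000
    cost = 1020080 + 2*300*9 + 40000 = 1065480

1065480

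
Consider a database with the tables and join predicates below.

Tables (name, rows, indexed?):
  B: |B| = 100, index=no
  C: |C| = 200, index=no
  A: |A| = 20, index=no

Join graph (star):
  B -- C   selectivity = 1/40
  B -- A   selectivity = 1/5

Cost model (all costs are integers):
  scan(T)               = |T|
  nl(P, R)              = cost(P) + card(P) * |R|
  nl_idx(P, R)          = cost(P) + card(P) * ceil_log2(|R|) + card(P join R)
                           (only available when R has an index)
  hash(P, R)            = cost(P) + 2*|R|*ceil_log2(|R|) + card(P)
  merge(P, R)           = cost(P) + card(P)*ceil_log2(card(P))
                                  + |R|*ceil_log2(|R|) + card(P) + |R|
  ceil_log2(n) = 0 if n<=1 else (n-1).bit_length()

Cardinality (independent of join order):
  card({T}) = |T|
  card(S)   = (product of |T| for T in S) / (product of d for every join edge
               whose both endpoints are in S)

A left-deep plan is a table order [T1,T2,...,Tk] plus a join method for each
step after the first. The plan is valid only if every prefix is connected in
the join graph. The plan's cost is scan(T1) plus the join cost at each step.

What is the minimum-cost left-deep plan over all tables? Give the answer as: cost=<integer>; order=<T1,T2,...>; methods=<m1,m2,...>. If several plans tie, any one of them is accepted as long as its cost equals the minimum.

Selinger DP (subsets sized 1..n):
  {B}: scan cost=100, card=100
  {C}: scan cost=200, card=200
  {A}: scan cost=20, card=20
  {BC}: card=500; try (B,hash)→1800, (C,merge)→2700, (B,merge)→2800, (C,hash)→3400, (C,nl)→20100, (B,nl)→20200; best=1800 via (B,hash)
  {AB}: card=400; try (A,hash)→400, (B,merge)→940, (A,merge)→1020, (B,hash)→1440, (B,nl)→2020, (A,nl)→2100; best=400 via (A,hash)
  {ABC}: card=2000; try (A,hash)→2500, (C,hash)→4000, (C,merge)→6200, (A,merge)→6920, (A,nl)→11800, (C,nl)→80400; best=2500 via (A,hash)

cost=2500; order=C,B,A; methods=hash,hash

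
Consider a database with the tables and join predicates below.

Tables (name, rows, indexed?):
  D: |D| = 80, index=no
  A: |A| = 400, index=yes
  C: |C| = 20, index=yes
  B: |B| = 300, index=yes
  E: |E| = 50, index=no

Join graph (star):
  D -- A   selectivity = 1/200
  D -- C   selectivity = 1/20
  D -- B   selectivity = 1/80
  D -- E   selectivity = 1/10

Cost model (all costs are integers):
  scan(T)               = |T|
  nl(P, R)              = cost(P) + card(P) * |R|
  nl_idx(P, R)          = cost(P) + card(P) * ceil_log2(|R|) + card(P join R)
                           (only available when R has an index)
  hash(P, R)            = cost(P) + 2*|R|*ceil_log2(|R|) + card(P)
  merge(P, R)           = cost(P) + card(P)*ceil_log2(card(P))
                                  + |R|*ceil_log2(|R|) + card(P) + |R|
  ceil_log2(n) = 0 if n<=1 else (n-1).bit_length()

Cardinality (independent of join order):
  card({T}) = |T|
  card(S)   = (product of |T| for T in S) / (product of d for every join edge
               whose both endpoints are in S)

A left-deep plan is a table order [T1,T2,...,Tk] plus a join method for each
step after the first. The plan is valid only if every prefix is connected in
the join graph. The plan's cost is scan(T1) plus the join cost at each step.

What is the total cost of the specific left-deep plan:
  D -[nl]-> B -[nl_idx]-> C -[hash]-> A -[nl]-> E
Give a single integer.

63380

step 1: scan D: cost=80, card=80
step 2: join B via nl
    card(P join B) = 80*300/(80) = 300
    cost = 80 + 80*300 = 24080
step 3: join C via nl_idx
    card(P join C) = 300*20/(20) = 300
    cost = 24080 + 300*5 + 300 = 25880
step 4: join A via hash
    card(P join A) = 300*400/(200) = 600
    cost = 25880 + 2*400*9 + 300 = 33380
step 5: join E via nl
    card(P join E) = 600*50/(10) = 3000
    cost = 33380 + 600*50 = 63380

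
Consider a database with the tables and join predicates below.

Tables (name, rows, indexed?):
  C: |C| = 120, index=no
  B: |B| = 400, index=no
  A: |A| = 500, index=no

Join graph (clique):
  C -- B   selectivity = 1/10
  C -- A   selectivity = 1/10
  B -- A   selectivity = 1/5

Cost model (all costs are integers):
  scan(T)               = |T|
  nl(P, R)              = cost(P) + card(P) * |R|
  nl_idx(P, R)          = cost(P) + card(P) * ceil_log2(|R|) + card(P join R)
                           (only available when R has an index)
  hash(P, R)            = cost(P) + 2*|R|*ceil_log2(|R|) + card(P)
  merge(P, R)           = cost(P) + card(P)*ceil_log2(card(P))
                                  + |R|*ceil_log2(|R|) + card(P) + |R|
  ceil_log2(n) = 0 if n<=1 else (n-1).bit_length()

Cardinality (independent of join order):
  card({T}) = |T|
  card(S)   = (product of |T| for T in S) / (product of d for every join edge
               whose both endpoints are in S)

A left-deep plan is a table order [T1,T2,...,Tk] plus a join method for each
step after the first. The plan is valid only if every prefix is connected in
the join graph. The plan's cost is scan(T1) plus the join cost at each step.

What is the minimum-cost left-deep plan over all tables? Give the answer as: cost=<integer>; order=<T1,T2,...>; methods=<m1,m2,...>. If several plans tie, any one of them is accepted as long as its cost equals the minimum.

Selinger DP (subsets sized 1..n):
  {C}: scan cost=120, card=120
  {B}: scan cost=400, card=400
  {A}: scan cost=500, card=500
  {BC}: card=4800; try (C,hash)→2480, (B,merge)→5080, (C,merge)→5360, (B,hash)→7440, (B,nl)→48120, (C,nl)→48400; best=2480 via (C,hash)
  {AC}: card=6000; try (C,hash)→2680, (A,merge)→6080, (C,merge)→6460, (A,hash)→9240, (A,nl)→60120, (C,nl)→60500; best=2680 via (C,hash)
  {AB}: card=40000; try (B,hash)→8200, (A,merge)→9400, (B,merge)→9500, (A,hash)→9800, (A,nl)→200400, (B,nl)→200500; best=8200 via (B,hash)
  {ABC}: card=48000; try (B,hash)→15880, (A,hash)→16280, (C,hash)→49880, (A,merge)→74680, (B,merge)→90680, (C,merge)→689160 …(+3); best=15880 via (B,hash)

cost=15880; order=A,C,B; methods=hash,hash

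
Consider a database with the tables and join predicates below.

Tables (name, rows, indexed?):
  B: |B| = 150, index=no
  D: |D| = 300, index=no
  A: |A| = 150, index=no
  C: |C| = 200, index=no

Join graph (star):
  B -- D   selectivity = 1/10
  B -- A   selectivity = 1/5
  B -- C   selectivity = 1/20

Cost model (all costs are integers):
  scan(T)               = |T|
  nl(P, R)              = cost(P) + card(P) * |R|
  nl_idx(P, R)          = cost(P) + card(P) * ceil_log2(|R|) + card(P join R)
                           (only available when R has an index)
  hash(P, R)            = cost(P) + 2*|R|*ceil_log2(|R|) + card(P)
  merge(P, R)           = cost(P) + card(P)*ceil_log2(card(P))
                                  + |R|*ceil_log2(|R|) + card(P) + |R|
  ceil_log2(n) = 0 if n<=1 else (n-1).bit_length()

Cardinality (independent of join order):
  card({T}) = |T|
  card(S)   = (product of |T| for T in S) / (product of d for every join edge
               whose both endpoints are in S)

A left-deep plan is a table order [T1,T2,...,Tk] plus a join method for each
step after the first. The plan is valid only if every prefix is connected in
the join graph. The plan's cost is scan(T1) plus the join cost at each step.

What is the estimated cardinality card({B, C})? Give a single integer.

1500

Tables in S: B(150), C(200)
Edges inside S: B-C(d=20)
numerator = 150 * 200 = 30000
denominator = 20 = 20
card(S) = 30000 / 20 = 1500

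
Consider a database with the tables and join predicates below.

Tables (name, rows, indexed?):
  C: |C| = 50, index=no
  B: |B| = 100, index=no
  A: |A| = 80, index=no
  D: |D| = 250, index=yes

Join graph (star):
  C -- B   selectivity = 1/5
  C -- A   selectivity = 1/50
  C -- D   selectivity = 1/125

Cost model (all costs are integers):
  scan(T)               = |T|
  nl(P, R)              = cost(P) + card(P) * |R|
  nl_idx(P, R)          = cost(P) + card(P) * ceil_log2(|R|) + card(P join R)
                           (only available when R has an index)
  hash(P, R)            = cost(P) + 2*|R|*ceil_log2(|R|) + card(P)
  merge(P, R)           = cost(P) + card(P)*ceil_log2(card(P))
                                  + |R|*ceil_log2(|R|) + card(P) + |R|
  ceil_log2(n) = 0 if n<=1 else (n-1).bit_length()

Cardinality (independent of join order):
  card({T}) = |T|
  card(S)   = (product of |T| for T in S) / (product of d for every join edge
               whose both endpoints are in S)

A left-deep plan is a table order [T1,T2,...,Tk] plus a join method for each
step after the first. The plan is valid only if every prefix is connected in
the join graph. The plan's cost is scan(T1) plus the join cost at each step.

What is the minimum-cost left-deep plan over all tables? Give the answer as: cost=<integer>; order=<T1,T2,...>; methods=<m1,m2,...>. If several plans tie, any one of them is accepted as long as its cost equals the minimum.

cost=3120; order=A,C,D,B; methods=hash,nl_idx,hash

Selinger DP (subsets sized 1..n):
  {C}: scan cost=50, card=50
  {B}: scan cost=100, card=100
  {A}: scan cost=80, card=80
  {D}: scan cost=250, card=250
  {BC}: card=1000; try (C,hash)→800, (B,merge)→1200, (C,merge)→1250, (B,hash)→1500, (B,nl)→5050, (C,nl)→5100; best=800 via (C,hash)
  {AC}: card=80; try (C,hash)→760, (A,merge)→1040, (C,merge)→1070, (A,hash)→1220, (A,nl)→4050, (C,nl)→4080; best=760 via (C,hash)
  {CD}: card=100; try (D,nl_idx)→550, (C,hash)→1100, (D,merge)→2650, (C,merge)→2850, (D,hash)→4100, (D,nl)→12550 …(+1); best=550 via (D,nl_idx)
  {ABC}: card=1600; try (B,merge)→2200, (B,hash)→2240, (A,hash)→2920, (B,nl)→8760, (A,merge)→12440, (A,nl)→80800; best=2200 via (B,merge)
  {BCD}: card=2000; try (B,hash)→2050, (B,merge)→2150, (D,hash)→5800, (B,nl)→10550, (D,nl_idx)→10800, (D,merge)→14050 …(+1); best=2050 via (B,hash)
  {ACD}: card=160; try (D,nl_idx)→1560, (A,hash)→1770, (A,merge)→1990, (D,merge)→3650, (D,hash)→4840, (A,nl)→8550 …(+1); best=1560 via (D,nl_idx)
  {ABCD}: card=3200; try (B,hash)→3120, (B,merge)→3800, (A,hash)→5170, (D,hash)→7800, (B,nl)→17560, (D,nl_idx)→18200 …(+4); best=3120 via (B,hash)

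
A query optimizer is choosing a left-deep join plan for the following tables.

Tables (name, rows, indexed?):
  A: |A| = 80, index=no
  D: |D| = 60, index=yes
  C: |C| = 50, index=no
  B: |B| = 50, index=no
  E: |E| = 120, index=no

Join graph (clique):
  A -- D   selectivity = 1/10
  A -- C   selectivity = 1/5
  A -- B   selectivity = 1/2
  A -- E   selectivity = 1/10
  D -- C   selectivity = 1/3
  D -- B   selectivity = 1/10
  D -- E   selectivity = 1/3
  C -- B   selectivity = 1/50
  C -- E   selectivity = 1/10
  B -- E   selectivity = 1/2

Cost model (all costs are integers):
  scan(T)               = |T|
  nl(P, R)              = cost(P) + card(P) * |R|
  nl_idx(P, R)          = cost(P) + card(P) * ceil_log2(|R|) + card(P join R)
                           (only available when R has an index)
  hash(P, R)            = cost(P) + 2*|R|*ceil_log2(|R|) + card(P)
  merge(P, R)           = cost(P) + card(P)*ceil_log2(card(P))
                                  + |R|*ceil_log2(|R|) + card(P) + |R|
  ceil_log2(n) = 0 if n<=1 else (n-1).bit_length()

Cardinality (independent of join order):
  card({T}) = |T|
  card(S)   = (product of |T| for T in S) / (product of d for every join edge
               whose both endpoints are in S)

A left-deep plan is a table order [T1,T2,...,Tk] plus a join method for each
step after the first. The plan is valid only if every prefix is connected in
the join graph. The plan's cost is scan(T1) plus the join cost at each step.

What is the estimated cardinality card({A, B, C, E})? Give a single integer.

240

Tables in S: A(80), B(50), C(50), E(120)
Edges inside S: A-C(d=5), A-B(d=2), A-E(d=10), C-B(d=50), C-E(d=10), B-E(d=2)
numerator = 80 * 50 * 50 * 120 = 24000000
denominator = 5 * 2 * 10 * 50 * 10 * 2 = 100000
card(S) = 24000000 / 100000 = 240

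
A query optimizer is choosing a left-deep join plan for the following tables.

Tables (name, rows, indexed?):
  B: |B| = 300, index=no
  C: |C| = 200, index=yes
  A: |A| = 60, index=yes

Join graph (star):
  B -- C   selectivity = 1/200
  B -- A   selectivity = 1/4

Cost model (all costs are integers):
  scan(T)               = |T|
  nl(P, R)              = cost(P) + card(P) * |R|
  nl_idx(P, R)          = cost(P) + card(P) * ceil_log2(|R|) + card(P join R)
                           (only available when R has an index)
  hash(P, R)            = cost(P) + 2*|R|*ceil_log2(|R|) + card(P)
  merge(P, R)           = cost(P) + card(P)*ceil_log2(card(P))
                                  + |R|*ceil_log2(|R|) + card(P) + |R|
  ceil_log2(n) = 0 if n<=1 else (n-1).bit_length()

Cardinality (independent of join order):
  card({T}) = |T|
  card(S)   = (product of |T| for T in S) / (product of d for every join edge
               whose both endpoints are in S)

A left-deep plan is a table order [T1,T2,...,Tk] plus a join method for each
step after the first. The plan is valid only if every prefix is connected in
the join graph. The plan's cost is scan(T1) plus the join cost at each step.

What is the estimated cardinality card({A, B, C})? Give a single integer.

4500

Tables in S: A(60), B(300), C(200)
Edges inside S: B-C(d=200), B-A(d=4)
numerator = 60 * 300 * 200 = 3600000
denominator = 200 * 4 = 800
card(S) = 3600000 / 800 = 4500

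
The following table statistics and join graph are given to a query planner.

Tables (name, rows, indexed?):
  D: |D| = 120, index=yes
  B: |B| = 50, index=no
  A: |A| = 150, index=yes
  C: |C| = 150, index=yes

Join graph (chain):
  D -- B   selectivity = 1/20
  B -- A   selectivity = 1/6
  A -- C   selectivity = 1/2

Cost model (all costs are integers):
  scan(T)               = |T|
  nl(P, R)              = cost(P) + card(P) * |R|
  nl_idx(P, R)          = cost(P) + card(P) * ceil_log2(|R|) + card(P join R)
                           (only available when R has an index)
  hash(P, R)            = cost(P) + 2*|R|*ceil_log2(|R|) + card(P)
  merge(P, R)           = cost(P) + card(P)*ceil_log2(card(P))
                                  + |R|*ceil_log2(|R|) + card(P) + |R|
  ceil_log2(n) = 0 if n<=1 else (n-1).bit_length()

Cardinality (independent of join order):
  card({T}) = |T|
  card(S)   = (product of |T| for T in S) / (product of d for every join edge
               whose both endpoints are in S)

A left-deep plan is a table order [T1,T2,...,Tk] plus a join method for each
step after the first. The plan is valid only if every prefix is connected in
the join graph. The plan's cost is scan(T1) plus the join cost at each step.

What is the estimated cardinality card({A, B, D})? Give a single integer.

Tables in S: A(150), B(50), D(120)
Edges inside S: D-B(d=20), B-A(d=6)
numerator = 150 * 50 * 120 = 900000
denominator = 20 * 6 = 120
card(S) = 900000 / 120 = 7500

7500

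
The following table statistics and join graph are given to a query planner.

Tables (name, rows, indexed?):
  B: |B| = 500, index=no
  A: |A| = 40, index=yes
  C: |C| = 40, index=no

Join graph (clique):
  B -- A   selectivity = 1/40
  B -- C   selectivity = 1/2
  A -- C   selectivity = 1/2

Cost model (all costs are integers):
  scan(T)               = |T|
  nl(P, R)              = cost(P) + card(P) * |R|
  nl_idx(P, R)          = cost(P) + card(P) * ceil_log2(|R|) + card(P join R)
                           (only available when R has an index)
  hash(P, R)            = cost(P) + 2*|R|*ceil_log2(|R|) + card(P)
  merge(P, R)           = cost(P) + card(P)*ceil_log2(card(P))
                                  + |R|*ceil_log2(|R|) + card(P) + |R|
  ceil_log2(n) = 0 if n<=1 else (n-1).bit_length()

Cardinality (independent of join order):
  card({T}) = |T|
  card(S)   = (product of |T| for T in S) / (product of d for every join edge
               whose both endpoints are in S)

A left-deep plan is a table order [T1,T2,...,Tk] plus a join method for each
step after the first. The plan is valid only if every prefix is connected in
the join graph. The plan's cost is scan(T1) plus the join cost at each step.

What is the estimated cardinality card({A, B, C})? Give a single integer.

5000

Tables in S: A(40), B(500), C(40)
Edges inside S: B-A(d=40), B-C(d=2), A-C(d=2)
numerator = 40 * 500 * 40 = 800000
denominator = 40 * 2 * 2 = 160
card(S) = 800000 / 160 = 5000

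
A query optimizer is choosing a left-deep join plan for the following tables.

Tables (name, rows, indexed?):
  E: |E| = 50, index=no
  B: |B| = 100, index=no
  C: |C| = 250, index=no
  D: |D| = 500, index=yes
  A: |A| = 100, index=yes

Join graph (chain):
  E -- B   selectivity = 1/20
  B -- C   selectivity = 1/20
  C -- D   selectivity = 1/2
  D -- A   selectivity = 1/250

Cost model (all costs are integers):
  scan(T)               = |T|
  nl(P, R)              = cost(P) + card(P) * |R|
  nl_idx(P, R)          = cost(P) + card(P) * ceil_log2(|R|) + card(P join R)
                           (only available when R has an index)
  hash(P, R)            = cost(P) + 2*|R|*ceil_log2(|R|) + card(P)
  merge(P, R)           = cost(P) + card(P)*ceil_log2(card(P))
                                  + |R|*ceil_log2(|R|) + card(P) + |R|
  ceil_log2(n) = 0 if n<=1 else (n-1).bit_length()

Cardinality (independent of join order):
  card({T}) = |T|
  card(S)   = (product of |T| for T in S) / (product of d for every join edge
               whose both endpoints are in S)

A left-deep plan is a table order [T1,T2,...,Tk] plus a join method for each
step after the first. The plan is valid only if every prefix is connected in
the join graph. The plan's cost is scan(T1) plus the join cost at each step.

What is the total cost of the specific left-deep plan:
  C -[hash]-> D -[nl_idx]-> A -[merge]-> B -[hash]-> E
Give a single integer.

step 1: scan C: cost=250, card=250
step 2: join D via hash
    card(P join D) = 250*500/(2) = 62500
    cost = 250 + 2*500*9 + 250 = 9500
step 3: join A via nl_idx
    card(P join A) = 62500*100/(250) = 25000
    cost = 9500 + 62500*7 + 25000 = 472000
step 4: join B via merge
    card(P join B) = 25000*100/(20) = 125000
    cost = 472000 + 25000*15 + 100*7 + 25000 + 100 = 872800
step 5: join E via hash
    card(P join E) = 125000*50/(20) = 312500
    cost = 872800 + 2*50*6 + 125000 = 998400

998400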